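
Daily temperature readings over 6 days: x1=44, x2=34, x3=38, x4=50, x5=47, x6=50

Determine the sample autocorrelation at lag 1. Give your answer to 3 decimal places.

Mean x̄ = (44 + 34 + 38 + 50 + 47 + 50)/6 = 43.8333
Deviations from mean: 0.1667, -9.8333, -5.8333, 6.1667, 3.1667, 6.1667
Numerator Σ_{t=1}^{5}(x_t−x̄)(x_{t+1}−x̄) = 58.8056
Denominator Σ(x_t−x̄)² = 216.8333
r_1 = 58.8056 / 216.8333 = 0.271

0.271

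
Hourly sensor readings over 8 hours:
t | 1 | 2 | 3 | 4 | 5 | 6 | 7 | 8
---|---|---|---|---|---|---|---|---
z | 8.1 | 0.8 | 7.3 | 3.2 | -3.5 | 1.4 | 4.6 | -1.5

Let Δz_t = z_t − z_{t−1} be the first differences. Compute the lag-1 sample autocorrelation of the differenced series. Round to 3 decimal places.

-0.371

First differences Δz: -7.3, 6.5, -4.1, -6.7, 4.9, 3.2, -6.1
Mean of differences = -1.3714
Numerator Σ(Δz_t−Δz̄)(Δz_{t+1}−Δz̄) = -79.9694
Denominator Σ(Δz_t−Δz̄)² = 215.5343
r_1(Δz) = -79.9694 / 215.5343 = -0.371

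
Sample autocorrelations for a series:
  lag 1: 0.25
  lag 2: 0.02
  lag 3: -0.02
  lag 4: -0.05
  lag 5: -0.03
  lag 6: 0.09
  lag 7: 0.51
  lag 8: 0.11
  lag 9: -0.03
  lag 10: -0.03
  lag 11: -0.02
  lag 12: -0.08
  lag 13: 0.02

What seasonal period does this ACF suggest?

7

The largest autocorrelation is r_7 = 0.51; the remaining lags stay at or below 0.25. The elevated value at lag 1 (0.25), dropping to 0.02 at lag 2, reflects decaying short-term dependence rather than seasonality.
The dominant spike at lag 7 indicates a seasonal period of 7.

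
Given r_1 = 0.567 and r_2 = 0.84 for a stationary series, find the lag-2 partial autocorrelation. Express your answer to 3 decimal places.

0.764

φ_{22} = (r_2 − r_1²) / (1 − r_1²)
r_1² = (0.567)² = 0.321489
Numerator = 0.84 − 0.3215 = 0.5185; denominator = 1 − 0.3215 = 0.6785
φ_{22} = 0.5185 / 0.6785 = 0.764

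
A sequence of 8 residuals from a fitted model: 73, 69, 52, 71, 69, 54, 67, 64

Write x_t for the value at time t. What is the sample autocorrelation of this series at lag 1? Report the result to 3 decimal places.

-0.335

Mean x̄ = (73 + 69 + 52 + 71 + 69 + 54 + 67 + 64)/8 = 64.8750
Deviations from mean: 8.1250, 4.1250, -12.8750, 6.1250, 4.1250, -10.8750, 2.1250, -0.8750
Σ(x_t−x̄)(x_{t+1}−x̄) = (33.5156) + (-53.1094) + (-78.8594) + (25.2656) + (-44.8594) + (-23.1094) + (-1.8594) = -143.0156
Denominator Σ(x_t−x̄)² = 426.8750
r_1 = -143.0156 / 426.8750 = -0.335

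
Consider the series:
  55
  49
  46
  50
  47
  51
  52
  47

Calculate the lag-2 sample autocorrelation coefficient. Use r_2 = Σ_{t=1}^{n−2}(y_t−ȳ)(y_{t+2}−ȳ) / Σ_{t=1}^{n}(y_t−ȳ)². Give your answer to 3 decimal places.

Mean ȳ = (55 + 49 + 46 + 50 + 47 + 51 + 52 + 47)/8 = 49.6250
Deviations from mean: 5.3750, -0.6250, -3.6250, 0.3750, -2.6250, 1.3750, 2.3750, -2.6250
Σ(y_t−ȳ)(y_{t+2}−ȳ) = (-19.4844) + (-0.2344) + (9.5156) + (0.5156) + (-6.2344) + (-3.6094) = -19.5313
Denominator Σ(y_t−ȳ)² = 63.8750
r_2 = -19.5313 / 63.8750 = -0.306

-0.306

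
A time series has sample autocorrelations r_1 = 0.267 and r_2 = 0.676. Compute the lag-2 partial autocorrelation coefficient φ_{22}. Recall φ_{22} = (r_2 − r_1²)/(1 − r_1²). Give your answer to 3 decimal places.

0.651

φ_{22} = (r_2 − r_1²) / (1 − r_1²)
r_1² = (0.267)² = 0.071289
Numerator = 0.676 − 0.0713 = 0.6047; denominator = 1 − 0.0713 = 0.9287
φ_{22} = 0.6047 / 0.9287 = 0.651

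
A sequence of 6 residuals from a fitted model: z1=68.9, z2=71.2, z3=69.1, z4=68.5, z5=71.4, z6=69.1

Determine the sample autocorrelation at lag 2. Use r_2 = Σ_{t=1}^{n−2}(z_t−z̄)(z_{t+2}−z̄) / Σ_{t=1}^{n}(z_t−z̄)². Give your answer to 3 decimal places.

-0.204

Mean z̄ = (68.9 + 71.2 + 69.1 + 68.5 + 71.4 + 69.1)/6 = 69.7000
Deviations from mean: -0.8000, 1.5000, -0.6000, -1.2000, 1.7000, -0.6000
Σ(z_t−z̄)(z_{t+2}−z̄) = (0.4800) + (-1.8000) + (-1.0200) + (0.7200) = -1.6200
Denominator Σ(z_t−z̄)² = 7.9400
r_2 = -1.6200 / 7.9400 = -0.204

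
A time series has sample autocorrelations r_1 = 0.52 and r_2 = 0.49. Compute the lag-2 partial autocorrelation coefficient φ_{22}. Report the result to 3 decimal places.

0.301

φ_{22} = (r_2 − r_1²) / (1 − r_1²)
r_1² = (0.52)² = 0.2704
Numerator = 0.49 − 0.2704 = 0.2196; denominator = 1 − 0.2704 = 0.7296
φ_{22} = 0.2196 / 0.7296 = 0.301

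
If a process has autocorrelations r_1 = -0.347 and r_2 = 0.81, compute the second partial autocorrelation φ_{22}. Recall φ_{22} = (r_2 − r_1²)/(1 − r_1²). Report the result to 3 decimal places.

0.784

φ_{22} = (r_2 − r_1²) / (1 − r_1²)
r_1² = (-0.347)² = 0.120409
Numerator = 0.81 − 0.1204 = 0.6896; denominator = 1 − 0.1204 = 0.8796
φ_{22} = 0.6896 / 0.8796 = 0.784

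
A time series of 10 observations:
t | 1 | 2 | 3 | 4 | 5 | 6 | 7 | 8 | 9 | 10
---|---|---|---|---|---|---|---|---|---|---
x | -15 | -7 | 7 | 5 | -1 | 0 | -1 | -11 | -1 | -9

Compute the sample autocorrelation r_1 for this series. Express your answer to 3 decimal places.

0.172

Mean x̄ = (-15 − 7 + 7 + 5 − 1 + 0 − 1 − 11 − 1 − 9)/10 = -3.3000
Numerator Σ_{t=1}^{9}(x_t−x̄)(x_{t+1}−x̄) = 76.4100
Denominator Σ(x_t−x̄)² = 444.1000
r_1 = 76.4100 / 444.1000 = 0.172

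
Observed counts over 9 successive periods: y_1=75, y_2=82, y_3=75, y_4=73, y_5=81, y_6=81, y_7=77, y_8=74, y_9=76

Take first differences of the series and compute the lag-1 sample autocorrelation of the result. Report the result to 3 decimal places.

First differences Δy: 7, -7, -2, 8, 0, -4, -3, 2
Mean of differences = 0.1250
Numerator Σ(Δy_t−Δȳ)(Δy_{t+1}−Δȳ) = -44.0156
Denominator Σ(Δy_t−Δȳ)² = 194.8750
r_1(Δy) = -44.0156 / 194.8750 = -0.226

-0.226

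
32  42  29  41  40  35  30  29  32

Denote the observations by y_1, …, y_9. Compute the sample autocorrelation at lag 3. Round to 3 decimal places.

Mean ȳ = (32 + 42 + 29 + 41 + 40 + 35 + 30 + 29 + 32)/9 = 34.4444
Numerator Σ_{t=1}^{6}(y_t−ȳ)(y_{t+3}−ȳ) = -37.8148
Denominator Σ(y_t−ȳ)² = 222.2222
r_3 = -37.8148 / 222.2222 = -0.170

-0.170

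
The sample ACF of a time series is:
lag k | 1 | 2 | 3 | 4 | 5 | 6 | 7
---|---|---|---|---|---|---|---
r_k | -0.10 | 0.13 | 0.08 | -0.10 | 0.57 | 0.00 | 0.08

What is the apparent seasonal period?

The largest autocorrelation is r_5 = 0.57; the remaining lags stay at or below 0.13.
The dominant spike at lag 5 indicates a seasonal period of 5.

5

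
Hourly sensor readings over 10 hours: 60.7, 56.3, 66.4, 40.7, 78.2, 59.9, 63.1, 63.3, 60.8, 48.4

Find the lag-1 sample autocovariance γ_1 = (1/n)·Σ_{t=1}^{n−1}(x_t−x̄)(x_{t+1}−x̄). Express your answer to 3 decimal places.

Mean x̄ = (60.7 + 56.3 + 66.4 + 40.7 + 78.2 + 59.9 + 63.1 + 63.3 + 60.8 + 48.4)/10 = 59.7800
Σ_{t=1}^{9}(x_t−x̄)(x_{t+1}−x̄) = -497.7244
γ_1 = -497.7244 / 10 = -49.772

-49.772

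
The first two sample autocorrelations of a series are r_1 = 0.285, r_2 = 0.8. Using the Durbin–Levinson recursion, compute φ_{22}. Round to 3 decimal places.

0.782

φ_{22} = (r_2 − r_1²) / (1 − r_1²)
r_1² = (0.285)² = 0.081225
Numerator = 0.8 − 0.0812 = 0.7188; denominator = 1 − 0.0812 = 0.9188
φ_{22} = 0.7188 / 0.9188 = 0.782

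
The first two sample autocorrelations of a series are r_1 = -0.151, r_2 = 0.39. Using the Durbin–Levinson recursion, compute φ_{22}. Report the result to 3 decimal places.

φ_{22} = (r_2 − r_1²) / (1 − r_1²)
r_1² = (-0.151)² = 0.022801
Numerator = 0.39 − 0.0228 = 0.3672; denominator = 1 − 0.0228 = 0.9772
φ_{22} = 0.3672 / 0.9772 = 0.376

0.376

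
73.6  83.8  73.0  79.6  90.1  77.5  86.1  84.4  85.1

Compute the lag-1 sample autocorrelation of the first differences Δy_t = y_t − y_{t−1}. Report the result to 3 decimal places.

First differences Δy: 10.2, -10.8, 6.6, 10.5, -12.6, 8.6, -1.7, 0.7
Mean of differences = 1.4375
Numerator Σ(Δy_t−Δȳ)(Δy_{t+1}−Δȳ) = -371.5389
Denominator Σ(Δy_t−Δȳ)² = 594.0588
r_1(Δy) = -371.5389 / 594.0588 = -0.625

-0.625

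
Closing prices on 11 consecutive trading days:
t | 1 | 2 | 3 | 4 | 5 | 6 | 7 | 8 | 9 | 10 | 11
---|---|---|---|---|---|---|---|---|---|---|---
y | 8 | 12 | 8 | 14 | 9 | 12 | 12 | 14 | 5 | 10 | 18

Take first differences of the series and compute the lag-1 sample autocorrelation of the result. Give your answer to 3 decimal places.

-0.402

First differences Δy: 4, -4, 6, -5, 3, 0, 2, -9, 5, 8
Mean of differences = 1.0000
Numerator Σ(Δy_t−Δȳ)(Δy_{t+1}−Δȳ) = -107.0000
Denominator Σ(Δy_t−Δȳ)² = 266.0000
r_1(Δy) = -107.0000 / 266.0000 = -0.402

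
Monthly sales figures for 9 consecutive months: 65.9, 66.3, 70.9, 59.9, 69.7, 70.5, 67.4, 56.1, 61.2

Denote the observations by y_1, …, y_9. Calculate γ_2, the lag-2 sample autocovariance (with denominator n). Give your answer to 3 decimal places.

Mean ȳ = (65.9 + 66.3 + 70.9 + 59.9 + 69.7 + 70.5 + 67.4 + 56.1 + 61.2)/9 = 65.3222
Σ_{t=1}^{7}(y_t−ȳ)(y_{t+2}−ȳ) = -52.9554
γ_2 = -52.9554 / 9 = -5.884

-5.884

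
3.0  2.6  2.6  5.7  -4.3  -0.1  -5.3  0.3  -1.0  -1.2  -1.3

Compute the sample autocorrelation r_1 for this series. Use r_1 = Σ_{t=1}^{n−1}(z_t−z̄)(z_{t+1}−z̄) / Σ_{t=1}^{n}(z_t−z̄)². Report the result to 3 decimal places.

Mean z̄ = (3.0 + 2.6 + 2.6 + 5.7 − 4.3 − 0.1 − 5.3 + 0.3 − 1.0 − 1.2 − 1.3)/11 = 0.0909
Numerator Σ_{t=1}^{10}(z_t−z̄)(z_{t+1}−z̄) = 6.7554
Denominator Σ(z_t−z̄)² = 105.7291
r_1 = 6.7554 / 105.7291 = 0.064

0.064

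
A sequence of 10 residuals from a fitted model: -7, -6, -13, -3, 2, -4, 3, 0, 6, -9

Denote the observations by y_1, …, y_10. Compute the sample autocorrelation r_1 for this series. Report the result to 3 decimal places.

0.073

Mean ȳ = (-7 − 6 − 13 − 3 + 2 − 4 + 3 + 0 + 6 − 9)/10 = -3.1000
Numerator Σ_{t=1}^{9}(y_t−ȳ)(y_{t+1}−ȳ) = 22.8900
Denominator Σ(y_t−ȳ)² = 312.9000
r_1 = 22.8900 / 312.9000 = 0.073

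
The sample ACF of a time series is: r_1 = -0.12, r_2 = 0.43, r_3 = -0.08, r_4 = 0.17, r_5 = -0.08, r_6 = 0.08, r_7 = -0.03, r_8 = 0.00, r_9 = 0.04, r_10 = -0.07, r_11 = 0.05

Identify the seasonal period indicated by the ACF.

2

The largest autocorrelation is r_2 = 0.43, with a weaker echo at lag 4 (0.17); the remaining lags stay at or below 0.08.
The dominant spike at lag 2 indicates a seasonal period of 2.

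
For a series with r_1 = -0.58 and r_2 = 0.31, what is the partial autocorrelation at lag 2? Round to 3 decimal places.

φ_{22} = (r_2 − r_1²) / (1 − r_1²)
r_1² = (-0.58)² = 0.3364
Numerator = 0.31 − 0.3364 = -0.0264; denominator = 1 − 0.3364 = 0.6636
φ_{22} = -0.0264 / 0.6636 = -0.040

-0.040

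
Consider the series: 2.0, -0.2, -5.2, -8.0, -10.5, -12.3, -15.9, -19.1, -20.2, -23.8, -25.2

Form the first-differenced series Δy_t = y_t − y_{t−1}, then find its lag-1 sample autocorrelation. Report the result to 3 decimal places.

First differences Δy: -2.2, -5.0, -2.8, -2.5, -1.8, -3.6, -3.2, -1.1, -3.6, -1.4
Mean of differences = -2.7200
Numerator Σ(Δy_t−Δȳ)(Δy_{t+1}−Δȳ) = -4.5704
Denominator Σ(Δy_t−Δȳ)² = 12.5160
r_1(Δy) = -4.5704 / 12.5160 = -0.365

-0.365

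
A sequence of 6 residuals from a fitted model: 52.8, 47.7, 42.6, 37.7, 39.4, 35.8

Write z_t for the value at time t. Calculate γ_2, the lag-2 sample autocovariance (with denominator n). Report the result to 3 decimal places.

1.441

Mean z̄ = (52.8 + 47.7 + 42.6 + 37.7 + 39.4 + 35.8)/6 = 42.6667
Deviations: 10.1333, 5.0333, -0.0667, -4.9667, -3.2667, -6.8667
Σ_{t=1}^{4}(z_t−z̄)(z_{t+2}−z̄) = 8.6478
γ_2 = 8.6478 / 6 = 1.441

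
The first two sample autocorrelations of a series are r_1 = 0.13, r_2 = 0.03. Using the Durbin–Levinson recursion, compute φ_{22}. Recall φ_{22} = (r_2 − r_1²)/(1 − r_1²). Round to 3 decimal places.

0.013

φ_{22} = (r_2 − r_1²) / (1 − r_1²)
r_1² = (0.13)² = 0.0169
Numerator = 0.03 − 0.0169 = 0.0131; denominator = 1 − 0.0169 = 0.9831
φ_{22} = 0.0131 / 0.9831 = 0.013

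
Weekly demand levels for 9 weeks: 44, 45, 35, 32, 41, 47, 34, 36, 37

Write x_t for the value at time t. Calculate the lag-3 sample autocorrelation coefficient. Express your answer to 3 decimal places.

-0.181

Mean x̄ = (44 + 45 + 35 + 32 + 41 + 47 + 34 + 36 + 37)/9 = 39.0000
Numerator Σ_{t=1}^{6}(x_t−x̄)(x_{t+3}−x̄) = -42.0000
Denominator Σ(x_t−x̄)² = 232.0000
r_3 = -42.0000 / 232.0000 = -0.181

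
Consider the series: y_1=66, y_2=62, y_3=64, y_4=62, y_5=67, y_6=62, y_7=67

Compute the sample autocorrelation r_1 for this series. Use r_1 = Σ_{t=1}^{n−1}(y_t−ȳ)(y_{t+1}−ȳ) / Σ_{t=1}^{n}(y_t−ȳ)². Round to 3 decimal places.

Mean ȳ = (66 + 62 + 64 + 62 + 67 + 62 + 67)/7 = 64.2857
Σ(y_t−ȳ)(y_{t+1}−ȳ) = (-3.9184) + (0.6531) + (0.6531) + (-6.2041) + (-6.2041) + (-6.2041) = -21.2245
Denominator Σ(y_t−ȳ)² = 33.4286
r_1 = -21.2245 / 33.4286 = -0.635

-0.635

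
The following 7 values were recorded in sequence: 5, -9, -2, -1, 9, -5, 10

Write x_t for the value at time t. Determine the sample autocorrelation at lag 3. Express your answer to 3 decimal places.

-0.284

Mean x̄ = (5 − 9 − 2 − 1 + 9 − 5 + 10)/7 = 1.0000
Deviations from mean: 4.0000, -10.0000, -3.0000, -2.0000, 8.0000, -6.0000, 9.0000
Σ(x_t−x̄)(x_{t+3}−x̄) = (-8.0000) + (-80.0000) + (18.0000) + (-18.0000) = -88.0000
Denominator Σ(x_t−x̄)² = 310.0000
r_3 = -88.0000 / 310.0000 = -0.284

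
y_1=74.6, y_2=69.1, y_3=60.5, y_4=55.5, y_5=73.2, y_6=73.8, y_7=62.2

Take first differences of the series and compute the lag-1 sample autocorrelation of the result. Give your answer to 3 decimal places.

First differences Δy: -5.5, -8.6, -5.0, 17.7, 0.6, -11.6
Mean of differences = -2.0667
Numerator Σ(Δy_t−Δȳ)(Δy_{t+1}−Δȳ) = 10.9022
Denominator Σ(Δy_t−Δȳ)² = 551.7933
r_1(Δy) = 10.9022 / 551.7933 = 0.020

0.020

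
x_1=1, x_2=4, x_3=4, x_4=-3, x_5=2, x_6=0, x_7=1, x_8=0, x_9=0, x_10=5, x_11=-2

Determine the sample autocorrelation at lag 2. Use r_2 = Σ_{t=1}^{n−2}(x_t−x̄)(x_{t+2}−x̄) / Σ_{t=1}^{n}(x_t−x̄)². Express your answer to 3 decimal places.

Mean x̄ = (1 + 4 + 4 − 3 + 2 + 0 + 1 + 0 + 0 + 5 − 2)/11 = 1.0909
Numerator Σ_{t=1}^{9}(x_t−x̄)(x_{t+2}−x̄) = -4.7438
Denominator Σ(x_t−x̄)² = 62.9091
r_2 = -4.7438 / 62.9091 = -0.075

-0.075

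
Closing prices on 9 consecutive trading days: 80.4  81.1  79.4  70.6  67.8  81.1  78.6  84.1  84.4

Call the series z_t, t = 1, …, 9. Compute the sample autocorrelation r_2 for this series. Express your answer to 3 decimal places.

Mean z̄ = (80.4 + 81.1 + 79.4 + 70.6 + 67.8 + 81.1 + 78.6 + 84.1 + 84.4)/9 = 78.6111
Numerator Σ_{t=1}^{7}(z_t−z̄)(z_{t+2}−z̄) = -33.2780
Denominator Σ(z_t−z̄)² = 260.9089
r_2 = -33.2780 / 260.9089 = -0.128

-0.128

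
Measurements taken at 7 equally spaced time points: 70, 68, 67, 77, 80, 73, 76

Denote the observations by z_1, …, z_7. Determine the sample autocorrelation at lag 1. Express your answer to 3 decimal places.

0.340

Mean z̄ = (70 + 68 + 67 + 77 + 80 + 73 + 76)/7 = 73.0000
Deviations from mean: -3.0000, -5.0000, -6.0000, 4.0000, 7.0000, 0.0000, 3.0000
Σ(z_t−z̄)(z_{t+1}−z̄) = (15.0000) + (30.0000) + (-24.0000) + (28.0000) + (0.0000) + (0.0000) = 49.0000
Denominator Σ(z_t−z̄)² = 144.0000
r_1 = 49.0000 / 144.0000 = 0.340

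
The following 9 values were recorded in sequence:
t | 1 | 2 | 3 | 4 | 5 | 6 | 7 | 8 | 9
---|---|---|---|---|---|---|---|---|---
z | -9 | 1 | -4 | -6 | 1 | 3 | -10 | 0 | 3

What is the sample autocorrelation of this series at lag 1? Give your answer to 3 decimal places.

Mean z̄ = (-9 + 1 − 4 − 6 + 1 + 3 − 10 + 0 + 3)/9 = -2.3333
Numerator Σ_{t=1}^{8}(z_t−z̄)(z_{t+1}−z̄) = -62.4444
Denominator Σ(z_t−z̄)² = 204.0000
r_1 = -62.4444 / 204.0000 = -0.306

-0.306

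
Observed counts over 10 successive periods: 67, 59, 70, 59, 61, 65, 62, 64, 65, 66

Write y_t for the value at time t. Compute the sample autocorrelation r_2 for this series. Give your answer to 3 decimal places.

Mean ȳ = (67 + 59 + 70 + 59 + 61 + 65 + 62 + 64 + 65 + 66)/10 = 63.8000
Numerator Σ_{t=1}^{8}(y_t−ȳ)(y_{t+2}−ȳ) = 23.3200
Denominator Σ(y_t−ȳ)² = 113.6000
r_2 = 23.3200 / 113.6000 = 0.205

0.205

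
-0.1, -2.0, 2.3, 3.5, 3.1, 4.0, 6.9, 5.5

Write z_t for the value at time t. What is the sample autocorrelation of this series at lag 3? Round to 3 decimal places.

Mean z̄ = (-0.1 − 2.0 + 2.3 + 3.5 + 3.1 + 4.0 + 6.9 + 5.5)/8 = 2.9000
Σ(z_t−z̄)(z_{t+3}−z̄) = (-1.8000) + (-0.9800) + (-0.6600) + (2.4000) + (0.5200) = -0.5200
Denominator Σ(z_t−z̄)² = 57.7400
r_3 = -0.5200 / 57.7400 = -0.009

-0.009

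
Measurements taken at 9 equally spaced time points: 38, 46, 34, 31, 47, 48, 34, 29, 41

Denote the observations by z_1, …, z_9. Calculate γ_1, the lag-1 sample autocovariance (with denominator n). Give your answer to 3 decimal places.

-1.160

Mean z̄ = (38 + 46 + 34 + 31 + 47 + 48 + 34 + 29 + 41)/9 = 38.6667
Σ_{t=1}^{8}(z_t−z̄)(z_{t+1}−z̄) = -10.4444
γ_1 = -10.4444 / 9 = -1.160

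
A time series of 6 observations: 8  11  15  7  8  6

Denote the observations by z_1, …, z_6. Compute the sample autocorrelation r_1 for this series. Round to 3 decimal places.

Mean z̄ = (8 + 11 + 15 + 7 + 8 + 6)/6 = 9.1667
Deviations from mean: -1.1667, 1.8333, 5.8333, -2.1667, -1.1667, -3.1667
Numerator Σ_{t=1}^{5}(z_t−z̄)(z_{t+1}−z̄) = 2.1389
Denominator Σ(z_t−z̄)² = 54.8333
r_1 = 2.1389 / 54.8333 = 0.039

0.039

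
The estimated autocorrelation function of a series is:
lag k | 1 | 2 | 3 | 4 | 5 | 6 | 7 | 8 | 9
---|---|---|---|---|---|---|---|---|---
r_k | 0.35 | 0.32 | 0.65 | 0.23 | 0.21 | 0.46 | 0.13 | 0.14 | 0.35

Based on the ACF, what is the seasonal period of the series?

3

The largest autocorrelation is r_3 = 0.65, with a weaker echo at lag 6 (0.46); the remaining lags stay at or below 0.35. The elevated value at lag 1 (0.35), dropping to 0.32 at lag 2, reflects decaying short-term dependence rather than seasonality.
The dominant spike at lag 3 indicates a seasonal period of 3.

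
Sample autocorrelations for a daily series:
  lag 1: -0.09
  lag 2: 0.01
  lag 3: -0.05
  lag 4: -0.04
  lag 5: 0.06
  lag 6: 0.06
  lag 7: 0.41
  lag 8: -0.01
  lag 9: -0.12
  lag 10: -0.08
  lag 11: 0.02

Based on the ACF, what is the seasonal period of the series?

The largest autocorrelation is r_7 = 0.41; the remaining lags stay at or below 0.06.
The dominant spike at lag 7 indicates a seasonal period of 7.

7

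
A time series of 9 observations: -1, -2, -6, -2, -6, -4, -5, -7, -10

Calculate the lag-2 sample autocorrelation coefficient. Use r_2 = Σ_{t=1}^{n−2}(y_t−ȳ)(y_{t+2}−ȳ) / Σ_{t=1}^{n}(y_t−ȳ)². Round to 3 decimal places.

0.098

Mean ȳ = (-1 − 2 − 6 − 2 − 6 − 4 − 5 − 7 − 10)/9 = -4.7778
Σ(y_t−ȳ)(y_{t+2}−ȳ) = (-4.6173) + (7.7160) + (1.4938) + (2.1605) + (0.2716) + (-1.7284) + (1.1605) = 6.4568
Denominator Σ(y_t−ȳ)² = 65.5556
r_2 = 6.4568 / 65.5556 = 0.098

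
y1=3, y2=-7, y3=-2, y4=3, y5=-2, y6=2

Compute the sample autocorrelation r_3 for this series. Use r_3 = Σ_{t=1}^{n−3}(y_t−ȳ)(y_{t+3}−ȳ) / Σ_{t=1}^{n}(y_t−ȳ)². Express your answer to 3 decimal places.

0.235

Mean ȳ = (3 − 7 − 2 + 3 − 2 + 2)/6 = -0.5000
Deviations from mean: 3.5000, -6.5000, -1.5000, 3.5000, -1.5000, 2.5000
Σ(y_t−ȳ)(y_{t+3}−ȳ) = (12.2500) + (9.7500) + (-3.7500) = 18.2500
Denominator Σ(y_t−ȳ)² = 77.5000
r_3 = 18.2500 / 77.5000 = 0.235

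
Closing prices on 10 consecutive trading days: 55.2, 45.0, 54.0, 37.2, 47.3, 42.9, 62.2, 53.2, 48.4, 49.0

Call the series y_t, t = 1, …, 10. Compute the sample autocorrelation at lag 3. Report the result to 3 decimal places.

Mean ȳ = (55.2 + 45.0 + 54.0 + 37.2 + 47.3 + 42.9 + 62.2 + 53.2 + 48.4 + 49.0)/10 = 49.4400
Σ(y_t−ȳ)(y_{t+3}−ȳ) = (-70.5024) + (9.5016) + (-29.8224) + (-156.1824) + (-8.0464) + (6.8016) + (-5.6144) = -253.8648
Denominator Σ(y_t−ȳ)² = 449.0840
r_3 = -253.8648 / 449.0840 = -0.565

-0.565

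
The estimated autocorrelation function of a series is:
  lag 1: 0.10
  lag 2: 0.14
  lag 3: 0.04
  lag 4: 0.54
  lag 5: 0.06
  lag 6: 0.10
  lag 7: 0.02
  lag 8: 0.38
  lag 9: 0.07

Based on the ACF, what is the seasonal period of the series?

The largest autocorrelation is r_4 = 0.54, with a weaker echo at lag 8 (0.38); the remaining lags stay at or below 0.14.
The dominant spike at lag 4 indicates a seasonal period of 4.

4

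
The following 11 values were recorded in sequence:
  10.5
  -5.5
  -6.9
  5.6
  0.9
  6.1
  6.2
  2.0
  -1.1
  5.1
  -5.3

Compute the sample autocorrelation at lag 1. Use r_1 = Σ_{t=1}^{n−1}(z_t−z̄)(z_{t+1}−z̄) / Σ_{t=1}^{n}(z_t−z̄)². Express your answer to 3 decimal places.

-0.168

Mean z̄ = (10.5 − 5.5 − 6.9 + 5.6 + 0.9 + 6.1 + 6.2 + 2.0 − 1.1 + 5.1 − 5.3)/11 = 1.6000
Numerator Σ_{t=1}^{10}(z_t−z̄)(z_{t+1}−z̄) = -54.9300
Denominator Σ(z_t−z̄)² = 327.0800
r_1 = -54.9300 / 327.0800 = -0.168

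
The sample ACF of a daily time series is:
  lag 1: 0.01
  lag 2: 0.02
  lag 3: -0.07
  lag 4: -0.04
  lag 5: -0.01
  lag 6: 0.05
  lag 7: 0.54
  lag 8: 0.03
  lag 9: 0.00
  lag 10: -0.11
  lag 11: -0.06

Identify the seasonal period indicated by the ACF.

7

The largest autocorrelation is r_7 = 0.54; the remaining lags stay at or below 0.05.
The dominant spike at lag 7 indicates a seasonal period of 7.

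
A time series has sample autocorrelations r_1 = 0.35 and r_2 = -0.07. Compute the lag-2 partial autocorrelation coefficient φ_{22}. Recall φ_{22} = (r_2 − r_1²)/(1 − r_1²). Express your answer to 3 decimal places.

φ_{22} = (r_2 − r_1²) / (1 − r_1²)
r_1² = (0.35)² = 0.1225
Numerator = -0.07 − 0.1225 = -0.1925; denominator = 1 − 0.1225 = 0.8775
φ_{22} = -0.1925 / 0.8775 = -0.219

-0.219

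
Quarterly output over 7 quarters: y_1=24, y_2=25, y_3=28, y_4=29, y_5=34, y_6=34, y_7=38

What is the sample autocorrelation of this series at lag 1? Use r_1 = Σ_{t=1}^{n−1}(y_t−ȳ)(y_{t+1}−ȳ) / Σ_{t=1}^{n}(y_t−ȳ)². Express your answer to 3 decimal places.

Mean ȳ = (24 + 25 + 28 + 29 + 34 + 34 + 38)/7 = 30.2857
Deviations from mean: -6.2857, -5.2857, -2.2857, -1.2857, 3.7143, 3.7143, 7.7143
Σ(y_t−ȳ)(y_{t+1}−ȳ) = (33.2245) + (12.0816) + (2.9388) + (-4.7755) + (13.7959) + (28.6531) = 85.9184
Denominator Σ(y_t−ȳ)² = 161.4286
r_1 = 85.9184 / 161.4286 = 0.532

0.532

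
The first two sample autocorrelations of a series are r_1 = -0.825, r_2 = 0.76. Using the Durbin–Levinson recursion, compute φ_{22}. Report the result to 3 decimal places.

φ_{22} = (r_2 − r_1²) / (1 − r_1²)
r_1² = (-0.825)² = 0.680625
Numerator = 0.76 − 0.6806 = 0.0794; denominator = 1 − 0.6806 = 0.3194
φ_{22} = 0.0794 / 0.3194 = 0.249

0.249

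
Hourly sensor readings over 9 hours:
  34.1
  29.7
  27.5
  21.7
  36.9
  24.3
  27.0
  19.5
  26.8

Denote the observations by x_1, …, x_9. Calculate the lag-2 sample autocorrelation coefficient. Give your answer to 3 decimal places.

Mean x̄ = (34.1 + 29.7 + 27.5 + 21.7 + 36.9 + 24.3 + 27.0 + 19.5 + 26.8)/9 = 27.5000
Σ(x_t−x̄)(x_{t+2}−x̄) = (0.0000) + (-12.7600) + (0.0000) + (18.5600) + (-4.7000) + (25.6000) + (0.3500) = 27.0500
Denominator Σ(x_t−x̄)² = 245.3800
r_2 = 27.0500 / 245.3800 = 0.110

0.110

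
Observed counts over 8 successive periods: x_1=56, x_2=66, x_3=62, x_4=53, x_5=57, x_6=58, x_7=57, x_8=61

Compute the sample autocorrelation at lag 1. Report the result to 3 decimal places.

-0.055

Mean x̄ = (56 + 66 + 62 + 53 + 57 + 58 + 57 + 61)/8 = 58.7500
Deviations from mean: -2.7500, 7.2500, 3.2500, -5.7500, -1.7500, -0.7500, -1.7500, 2.2500
Numerator Σ_{t=1}^{7}(x_t−x̄)(x_{t+1}−x̄) = -6.3125
Denominator Σ(x_t−x̄)² = 115.5000
r_1 = -6.3125 / 115.5000 = -0.055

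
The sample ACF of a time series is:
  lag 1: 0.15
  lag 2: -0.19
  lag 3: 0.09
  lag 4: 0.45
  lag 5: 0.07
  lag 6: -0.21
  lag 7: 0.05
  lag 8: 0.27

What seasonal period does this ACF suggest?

The largest autocorrelation is r_4 = 0.45, with a weaker echo at lag 8 (0.27); the remaining lags stay at or below 0.15.
The dominant spike at lag 4 indicates a seasonal period of 4.

4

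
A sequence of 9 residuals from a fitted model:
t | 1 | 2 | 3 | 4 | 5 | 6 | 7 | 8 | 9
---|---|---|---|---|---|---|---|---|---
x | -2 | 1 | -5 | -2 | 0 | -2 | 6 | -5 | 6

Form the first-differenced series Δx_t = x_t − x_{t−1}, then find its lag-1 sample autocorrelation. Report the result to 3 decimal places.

-0.706

First differences Δx: 3, -6, 3, 2, -2, 8, -11, 11
Mean of differences = 1.0000
Numerator Σ(Δx_t−Δx̄)(Δx_{t+1}−Δx̄) = -254.0000
Denominator Σ(Δx_t−Δx̄)² = 360.0000
r_1(Δx) = -254.0000 / 360.0000 = -0.706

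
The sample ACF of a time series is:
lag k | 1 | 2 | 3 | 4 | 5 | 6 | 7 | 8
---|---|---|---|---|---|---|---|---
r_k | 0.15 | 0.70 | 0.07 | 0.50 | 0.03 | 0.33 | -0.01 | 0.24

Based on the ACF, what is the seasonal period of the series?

The largest autocorrelation is r_2 = 0.70, with weaker echoes at lags 4 (0.50), 6 (0.33) and 8 (0.24); the remaining lags stay at or below 0.15.
The dominant spike at lag 2 indicates a seasonal period of 2.

2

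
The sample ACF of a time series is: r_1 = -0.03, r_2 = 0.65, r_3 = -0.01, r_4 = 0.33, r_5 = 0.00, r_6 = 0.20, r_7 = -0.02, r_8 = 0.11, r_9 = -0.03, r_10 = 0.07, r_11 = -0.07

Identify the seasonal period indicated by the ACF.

The largest autocorrelation is r_2 = 0.65, with weaker echoes at lags 4 (0.33) and 6 (0.20); the remaining lags stay at or below 0.11.
The dominant spike at lag 2 indicates a seasonal period of 2.

2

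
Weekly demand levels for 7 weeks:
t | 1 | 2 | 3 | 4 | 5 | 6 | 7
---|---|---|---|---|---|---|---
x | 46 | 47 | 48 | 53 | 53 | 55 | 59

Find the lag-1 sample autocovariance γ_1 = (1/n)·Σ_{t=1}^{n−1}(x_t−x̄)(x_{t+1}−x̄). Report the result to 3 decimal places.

Mean x̄ = (46 + 47 + 48 + 53 + 53 + 55 + 59)/7 = 51.5714
Deviations: -5.5714, -4.5714, -3.5714, 1.4286, 1.4286, 3.4286, 7.4286
Σ_{t=1}^{6}(x_t−x̄)(x_{t+1}−x̄) = 69.1020
γ_1 = 69.1020 / 7 = 9.872

9.872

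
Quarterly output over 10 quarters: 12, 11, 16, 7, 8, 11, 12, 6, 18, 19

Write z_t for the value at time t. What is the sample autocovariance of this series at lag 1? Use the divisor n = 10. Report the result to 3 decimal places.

Mean z̄ = (12 + 11 + 16 + 7 + 8 + 11 + 12 + 6 + 18 + 19)/10 = 12.0000
Σ_{t=1}^{9}(z_t−z̄)(z_{t+1}−z̄) = 6.0000
γ_1 = 6.0000 / 10 = 0.600

0.600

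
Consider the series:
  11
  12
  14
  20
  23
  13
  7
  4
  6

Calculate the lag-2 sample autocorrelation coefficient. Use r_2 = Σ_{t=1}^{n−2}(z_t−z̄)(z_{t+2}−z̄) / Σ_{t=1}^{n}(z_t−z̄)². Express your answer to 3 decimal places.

Mean z̄ = (11 + 12 + 14 + 20 + 23 + 13 + 7 + 4 + 6)/9 = 12.2222
Σ(z_t−z̄)(z_{t+2}−z̄) = (-2.1728) + (-1.7284) + (19.1605) + (6.0494) + (-56.2840) + (-6.3951) + (32.4938) = -8.8765
Denominator Σ(z_t−z̄)² = 315.5556
r_2 = -8.8765 / 315.5556 = -0.028

-0.028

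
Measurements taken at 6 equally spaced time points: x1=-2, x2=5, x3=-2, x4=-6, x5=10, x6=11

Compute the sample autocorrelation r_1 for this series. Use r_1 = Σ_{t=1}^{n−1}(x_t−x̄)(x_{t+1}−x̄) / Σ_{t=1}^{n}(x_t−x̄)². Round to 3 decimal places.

0.066

Mean x̄ = (-2 + 5 − 2 − 6 + 10 + 11)/6 = 2.6667
Deviations from mean: -4.6667, 2.3333, -4.6667, -8.6667, 7.3333, 8.3333
Numerator Σ_{t=1}^{5}(x_t−x̄)(x_{t+1}−x̄) = 16.2222
Denominator Σ(x_t−x̄)² = 247.3333
r_1 = 16.2222 / 247.3333 = 0.066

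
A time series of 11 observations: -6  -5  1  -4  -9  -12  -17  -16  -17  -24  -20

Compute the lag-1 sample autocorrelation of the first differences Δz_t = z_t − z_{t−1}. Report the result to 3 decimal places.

-0.146

First differences Δz: 1, 6, -5, -5, -3, -5, 1, -1, -7, 4
Mean of differences = -1.4000
Numerator Σ(Δz_t−Δz̄)(Δz_{t+1}−Δz̄) = -24.5600
Denominator Σ(Δz_t−Δz̄)² = 168.4000
r_1(Δz) = -24.5600 / 168.4000 = -0.146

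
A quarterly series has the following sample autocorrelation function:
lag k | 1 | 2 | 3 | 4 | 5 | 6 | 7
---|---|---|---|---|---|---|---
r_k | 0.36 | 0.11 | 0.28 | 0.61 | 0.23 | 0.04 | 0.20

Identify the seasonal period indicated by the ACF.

4

The largest autocorrelation is r_4 = 0.61; the remaining lags stay at or below 0.36. The elevated value at lag 1 (0.36), dropping to 0.11 at lag 2, reflects decaying short-term dependence rather than seasonality.
The dominant spike at lag 4 indicates a seasonal period of 4.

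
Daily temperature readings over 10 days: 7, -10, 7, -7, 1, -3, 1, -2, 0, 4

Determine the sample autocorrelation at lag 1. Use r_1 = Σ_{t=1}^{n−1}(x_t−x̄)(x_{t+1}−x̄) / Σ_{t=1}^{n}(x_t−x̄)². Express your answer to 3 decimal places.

-0.744

Mean x̄ = (7 − 10 + 7 − 7 + 1 − 3 + 1 − 2 + 0 + 4)/10 = -0.2000
Numerator Σ_{t=1}^{9}(x_t−x̄)(x_{t+1}−x̄) = -206.6400
Denominator Σ(x_t−x̄)² = 277.6000
r_1 = -206.6400 / 277.6000 = -0.744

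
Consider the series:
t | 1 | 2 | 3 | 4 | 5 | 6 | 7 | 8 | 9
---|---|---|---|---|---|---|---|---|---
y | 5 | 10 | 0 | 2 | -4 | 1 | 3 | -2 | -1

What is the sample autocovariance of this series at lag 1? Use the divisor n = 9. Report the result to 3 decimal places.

Mean ȳ = (5 + 10 + 0 + 2 − 4 + 1 + 3 − 2 − 1)/9 = 1.5556
Σ_{t=1}^{8}(y_t−ȳ)(y_{t+1}−ȳ) = 19.0247
γ_1 = 19.0247 / 9 = 2.114

2.114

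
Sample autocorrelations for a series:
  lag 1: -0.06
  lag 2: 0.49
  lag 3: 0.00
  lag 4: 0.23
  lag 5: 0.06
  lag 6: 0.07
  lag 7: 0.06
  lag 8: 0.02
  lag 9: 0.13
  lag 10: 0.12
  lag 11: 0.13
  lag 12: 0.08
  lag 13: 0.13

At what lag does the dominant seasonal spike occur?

2

The largest autocorrelation is r_2 = 0.49, with a weaker echo at lag 4 (0.23); the remaining lags stay at or below 0.13.
The dominant spike at lag 2 indicates a seasonal period of 2.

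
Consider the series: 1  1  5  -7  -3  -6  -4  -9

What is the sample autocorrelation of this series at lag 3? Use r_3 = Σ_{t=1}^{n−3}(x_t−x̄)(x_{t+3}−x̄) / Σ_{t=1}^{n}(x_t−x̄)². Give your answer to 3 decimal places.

Mean x̄ = (1 + 1 + 5 − 7 − 3 − 6 − 4 − 9)/8 = -2.7500
Deviations from mean: 3.7500, 3.7500, 7.7500, -4.2500, -0.2500, -3.2500, -1.2500, -6.2500
Numerator Σ_{t=1}^{5}(x_t−x̄)(x_{t+3}−x̄) = -35.1875
Denominator Σ(x_t−x̄)² = 157.5000
r_3 = -35.1875 / 157.5000 = -0.223

-0.223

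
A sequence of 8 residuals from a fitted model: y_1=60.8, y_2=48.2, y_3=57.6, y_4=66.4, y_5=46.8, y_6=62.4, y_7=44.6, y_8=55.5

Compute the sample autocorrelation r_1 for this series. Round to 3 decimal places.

-0.589

Mean ȳ = (60.8 + 48.2 + 57.6 + 66.4 + 46.8 + 62.4 + 44.6 + 55.5)/8 = 55.2875
Deviations from mean: 5.5125, -7.0875, 2.3125, 11.1125, -8.4875, 7.1125, -10.6875, 0.2125
Numerator Σ_{t=1}^{7}(y_t−ȳ)(y_{t+1}−ȳ) = -262.7327
Denominator Σ(y_t−ȳ)² = 446.3488
r_1 = -262.7327 / 446.3488 = -0.589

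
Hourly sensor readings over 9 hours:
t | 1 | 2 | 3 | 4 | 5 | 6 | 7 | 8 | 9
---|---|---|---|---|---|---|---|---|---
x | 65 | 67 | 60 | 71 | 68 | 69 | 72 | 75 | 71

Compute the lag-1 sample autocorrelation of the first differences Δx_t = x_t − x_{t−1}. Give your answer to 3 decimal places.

First differences Δx: 2, -7, 11, -3, 1, 3, 3, -4
Mean of differences = 0.7500
Numerator Σ(Δx_t−Δx̄)(Δx_{t+1}−Δx̄) = -133.5625
Denominator Σ(Δx_t−Δx̄)² = 213.5000
r_1(Δx) = -133.5625 / 213.5000 = -0.626

-0.626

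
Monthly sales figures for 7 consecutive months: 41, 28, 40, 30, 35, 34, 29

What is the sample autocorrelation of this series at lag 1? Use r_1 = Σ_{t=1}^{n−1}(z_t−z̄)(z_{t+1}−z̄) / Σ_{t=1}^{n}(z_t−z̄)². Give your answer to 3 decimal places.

Mean z̄ = (41 + 28 + 40 + 30 + 35 + 34 + 29)/7 = 33.8571
Σ(z_t−z̄)(z_{t+1}−z̄) = (-41.8367) + (-35.9796) + (-23.6939) + (-4.4082) + (0.1633) + (-0.6939) = -106.4490
Denominator Σ(z_t−z̄)² = 162.8571
r_1 = -106.4490 / 162.8571 = -0.654

-0.654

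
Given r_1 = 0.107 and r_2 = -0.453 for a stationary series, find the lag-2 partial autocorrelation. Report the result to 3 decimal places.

-0.470

φ_{22} = (r_2 − r_1²) / (1 − r_1²)
r_1² = (0.107)² = 0.011449
Numerator = -0.453 − 0.0114 = -0.4644; denominator = 1 − 0.0114 = 0.9886
φ_{22} = -0.4644 / 0.9886 = -0.470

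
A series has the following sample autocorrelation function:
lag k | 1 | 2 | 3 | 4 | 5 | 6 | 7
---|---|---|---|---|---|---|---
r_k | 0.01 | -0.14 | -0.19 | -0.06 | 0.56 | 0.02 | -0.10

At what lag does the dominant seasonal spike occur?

The largest autocorrelation is r_5 = 0.56; the remaining lags stay at or below 0.02.
The dominant spike at lag 5 indicates a seasonal period of 5.

5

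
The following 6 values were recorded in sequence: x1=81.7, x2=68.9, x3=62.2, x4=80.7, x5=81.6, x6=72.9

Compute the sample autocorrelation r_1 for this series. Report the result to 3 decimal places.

Mean x̄ = (81.7 + 68.9 + 62.2 + 80.7 + 81.6 + 72.9)/6 = 74.6667
Numerator Σ_{t=1}^{5}(x_t−x̄)(x_{t+1}−x̄) = -14.3011
Denominator Σ(x_t−x̄)² = 325.7333
r_1 = -14.3011 / 325.7333 = -0.044

-0.044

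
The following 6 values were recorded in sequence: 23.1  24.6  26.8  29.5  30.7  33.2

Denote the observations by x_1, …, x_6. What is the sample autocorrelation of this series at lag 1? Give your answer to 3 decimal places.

0.503

Mean x̄ = (23.1 + 24.6 + 26.8 + 29.5 + 30.7 + 33.2)/6 = 27.9833
Deviations from mean: -4.8833, -3.3833, -1.1833, 1.5167, 2.7167, 5.2167
Σ(x_t−x̄)(x_{t+1}−x̄) = (16.5219) + (4.0036) + (-1.7947) + (4.1203) + (14.1719) = 37.0231
Denominator Σ(x_t−x̄)² = 73.5883
r_1 = 37.0231 / 73.5883 = 0.503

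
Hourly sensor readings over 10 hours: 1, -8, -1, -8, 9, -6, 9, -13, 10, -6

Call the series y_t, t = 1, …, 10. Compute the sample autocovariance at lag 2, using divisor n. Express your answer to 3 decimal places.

Mean ȳ = (1 − 8 − 1 − 8 + 9 − 6 + 9 − 13 + 10 − 6)/10 = -1.3000
Σ_{t=1}^{8}(y_t−ȳ)(y_{t+2}−ȳ) = 412.6200
γ_2 = 412.6200 / 10 = 41.262

41.262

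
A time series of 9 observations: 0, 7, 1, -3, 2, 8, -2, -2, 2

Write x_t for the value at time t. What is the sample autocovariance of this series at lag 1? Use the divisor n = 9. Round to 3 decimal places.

-2.219

Mean x̄ = (0 + 7 + 1 − 3 + 2 + 8 − 2 − 2 + 2)/9 = 1.4444
Σ_{t=1}^{8}(x_t−x̄)(x_{t+1}−x̄) = -19.9753
γ_1 = -19.9753 / 9 = -2.219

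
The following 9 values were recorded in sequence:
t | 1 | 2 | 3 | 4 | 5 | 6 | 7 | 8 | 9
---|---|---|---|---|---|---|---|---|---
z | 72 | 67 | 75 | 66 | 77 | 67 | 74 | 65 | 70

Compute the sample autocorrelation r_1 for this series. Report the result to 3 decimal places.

-0.806

Mean z̄ = (72 + 67 + 75 + 66 + 77 + 67 + 74 + 65 + 70)/9 = 70.3333
Numerator Σ_{t=1}^{8}(z_t−z̄)(z_{t+1}−z̄) = -122.4444
Denominator Σ(z_t−z̄)² = 152.0000
r_1 = -122.4444 / 152.0000 = -0.806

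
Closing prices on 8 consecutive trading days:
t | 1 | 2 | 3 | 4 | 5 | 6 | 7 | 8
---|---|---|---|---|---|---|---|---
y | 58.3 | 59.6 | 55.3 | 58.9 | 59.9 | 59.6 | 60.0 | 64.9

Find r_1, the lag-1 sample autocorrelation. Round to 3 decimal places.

0.097

Mean ȳ = (58.3 + 59.6 + 55.3 + 58.9 + 59.9 + 59.6 + 60.0 + 64.9)/8 = 59.5625
Numerator Σ_{t=1}^{7}(y_t−ȳ)(y_{t+1}−ȳ) = 4.7573
Denominator Σ(y_t−ȳ)² = 48.9988
r_1 = 4.7573 / 48.9988 = 0.097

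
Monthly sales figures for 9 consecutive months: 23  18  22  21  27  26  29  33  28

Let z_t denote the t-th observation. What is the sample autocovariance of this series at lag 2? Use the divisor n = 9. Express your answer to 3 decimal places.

Mean z̄ = (23 + 18 + 22 + 21 + 27 + 26 + 29 + 33 + 28)/9 = 25.2222
Σ_{t=1}^{7}(z_t−z̄)(z_{t+2}−z̄) = 51.9012
γ_2 = 51.9012 / 9 = 5.767

5.767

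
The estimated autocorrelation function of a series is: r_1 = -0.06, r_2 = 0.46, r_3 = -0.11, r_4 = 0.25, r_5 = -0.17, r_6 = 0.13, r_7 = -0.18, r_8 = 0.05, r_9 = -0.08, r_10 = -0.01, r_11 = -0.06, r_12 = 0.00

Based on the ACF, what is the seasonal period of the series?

The largest autocorrelation is r_2 = 0.46, with a weaker echo at lag 4 (0.25); the remaining lags stay at or below 0.13.
The dominant spike at lag 2 indicates a seasonal period of 2.

2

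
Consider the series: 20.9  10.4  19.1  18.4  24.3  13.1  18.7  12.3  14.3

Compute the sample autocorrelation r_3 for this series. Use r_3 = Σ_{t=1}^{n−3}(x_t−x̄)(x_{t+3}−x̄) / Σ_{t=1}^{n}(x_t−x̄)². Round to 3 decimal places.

-0.432

Mean x̄ = (20.9 + 10.4 + 19.1 + 18.4 + 24.3 + 13.1 + 18.7 + 12.3 + 14.3)/9 = 16.8333
Σ(x_t−x̄)(x_{t+3}−x̄) = (6.3711) + (-48.0356) + (-8.4622) + (2.9244) + (-33.8489) + (9.4578) = -71.5933
Denominator Σ(x_t−x̄)² = 165.6600
r_3 = -71.5933 / 165.6600 = -0.432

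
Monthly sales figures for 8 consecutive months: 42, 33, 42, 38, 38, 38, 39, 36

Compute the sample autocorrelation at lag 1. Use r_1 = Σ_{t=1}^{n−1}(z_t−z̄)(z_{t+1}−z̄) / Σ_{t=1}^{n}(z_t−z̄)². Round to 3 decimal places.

Mean z̄ = (42 + 33 + 42 + 38 + 38 + 38 + 39 + 36)/8 = 38.2500
Deviations from mean: 3.7500, -5.2500, 3.7500, -0.2500, -0.2500, -0.2500, 0.7500, -2.2500
Numerator Σ_{t=1}^{7}(z_t−z̄)(z_{t+1}−z̄) = -42.0625
Denominator Σ(z_t−z̄)² = 61.5000
r_1 = -42.0625 / 61.5000 = -0.684

-0.684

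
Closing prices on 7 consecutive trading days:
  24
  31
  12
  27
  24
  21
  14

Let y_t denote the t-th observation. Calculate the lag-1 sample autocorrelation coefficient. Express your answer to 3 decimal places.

Mean ȳ = (24 + 31 + 12 + 27 + 24 + 21 + 14)/7 = 21.8571
Deviations from mean: 2.1429, 9.1429, -9.8571, 5.1429, 2.1429, -0.8571, -7.8571
Numerator Σ_{t=1}^{6}(y_t−ȳ)(y_{t+1}−ȳ) = -105.3061
Denominator Σ(y_t−ȳ)² = 278.8571
r_1 = -105.3061 / 278.8571 = -0.378

-0.378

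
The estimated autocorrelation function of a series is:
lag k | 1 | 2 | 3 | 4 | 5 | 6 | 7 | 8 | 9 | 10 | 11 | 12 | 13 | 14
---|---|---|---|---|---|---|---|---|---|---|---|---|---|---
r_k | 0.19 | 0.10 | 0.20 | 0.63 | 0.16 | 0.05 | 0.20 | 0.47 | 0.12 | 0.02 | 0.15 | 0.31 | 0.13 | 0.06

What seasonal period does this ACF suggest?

4

The largest autocorrelation is r_4 = 0.63, with weaker echoes at lags 8 (0.47) and 12 (0.31); the remaining lags stay at or below 0.20.
The dominant spike at lag 4 indicates a seasonal period of 4.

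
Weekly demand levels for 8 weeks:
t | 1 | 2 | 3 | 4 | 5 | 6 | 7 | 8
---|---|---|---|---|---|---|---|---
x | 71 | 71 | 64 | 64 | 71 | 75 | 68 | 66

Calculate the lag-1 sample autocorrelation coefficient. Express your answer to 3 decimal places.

0.165

Mean x̄ = (71 + 71 + 64 + 64 + 71 + 75 + 68 + 66)/8 = 68.7500
Deviations from mean: 2.2500, 2.2500, -4.7500, -4.7500, 2.2500, 6.2500, -0.7500, -2.7500
Numerator Σ_{t=1}^{7}(x_t−x̄)(x_{t+1}−x̄) = 17.6875
Denominator Σ(x_t−x̄)² = 107.5000
r_1 = 17.6875 / 107.5000 = 0.165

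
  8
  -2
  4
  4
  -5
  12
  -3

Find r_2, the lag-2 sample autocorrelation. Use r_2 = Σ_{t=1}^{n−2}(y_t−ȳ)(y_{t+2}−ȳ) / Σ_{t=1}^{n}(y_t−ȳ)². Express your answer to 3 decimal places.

Mean ȳ = (8 − 2 + 4 + 4 − 5 + 12 − 3)/7 = 2.5714
Deviations from mean: 5.4286, -4.5714, 1.4286, 1.4286, -7.5714, 9.4286, -5.5714
Σ(y_t−ȳ)(y_{t+2}−ȳ) = (7.7551) + (-6.5306) + (-10.8163) + (13.4694) + (42.1837) = 46.0612
Denominator Σ(y_t−ȳ)² = 231.7143
r_2 = 46.0612 / 231.7143 = 0.199

0.199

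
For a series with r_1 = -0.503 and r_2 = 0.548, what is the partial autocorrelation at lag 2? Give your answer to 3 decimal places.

φ_{22} = (r_2 − r_1²) / (1 − r_1²)
r_1² = (-0.503)² = 0.253009
Numerator = 0.548 − 0.2530 = 0.2950; denominator = 1 − 0.2530 = 0.7470
φ_{22} = 0.2950 / 0.7470 = 0.395

0.395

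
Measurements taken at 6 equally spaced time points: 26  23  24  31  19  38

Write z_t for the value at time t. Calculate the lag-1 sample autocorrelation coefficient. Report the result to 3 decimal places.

-0.520

Mean z̄ = (26 + 23 + 24 + 31 + 19 + 38)/6 = 26.8333
Deviations from mean: -0.8333, -3.8333, -2.8333, 4.1667, -7.8333, 11.1667
Σ(z_t−z̄)(z_{t+1}−z̄) = (3.1944) + (10.8611) + (-11.8056) + (-32.6389) + (-87.4722) = -117.8611
Denominator Σ(z_t−z̄)² = 226.8333
r_1 = -117.8611 / 226.8333 = -0.520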